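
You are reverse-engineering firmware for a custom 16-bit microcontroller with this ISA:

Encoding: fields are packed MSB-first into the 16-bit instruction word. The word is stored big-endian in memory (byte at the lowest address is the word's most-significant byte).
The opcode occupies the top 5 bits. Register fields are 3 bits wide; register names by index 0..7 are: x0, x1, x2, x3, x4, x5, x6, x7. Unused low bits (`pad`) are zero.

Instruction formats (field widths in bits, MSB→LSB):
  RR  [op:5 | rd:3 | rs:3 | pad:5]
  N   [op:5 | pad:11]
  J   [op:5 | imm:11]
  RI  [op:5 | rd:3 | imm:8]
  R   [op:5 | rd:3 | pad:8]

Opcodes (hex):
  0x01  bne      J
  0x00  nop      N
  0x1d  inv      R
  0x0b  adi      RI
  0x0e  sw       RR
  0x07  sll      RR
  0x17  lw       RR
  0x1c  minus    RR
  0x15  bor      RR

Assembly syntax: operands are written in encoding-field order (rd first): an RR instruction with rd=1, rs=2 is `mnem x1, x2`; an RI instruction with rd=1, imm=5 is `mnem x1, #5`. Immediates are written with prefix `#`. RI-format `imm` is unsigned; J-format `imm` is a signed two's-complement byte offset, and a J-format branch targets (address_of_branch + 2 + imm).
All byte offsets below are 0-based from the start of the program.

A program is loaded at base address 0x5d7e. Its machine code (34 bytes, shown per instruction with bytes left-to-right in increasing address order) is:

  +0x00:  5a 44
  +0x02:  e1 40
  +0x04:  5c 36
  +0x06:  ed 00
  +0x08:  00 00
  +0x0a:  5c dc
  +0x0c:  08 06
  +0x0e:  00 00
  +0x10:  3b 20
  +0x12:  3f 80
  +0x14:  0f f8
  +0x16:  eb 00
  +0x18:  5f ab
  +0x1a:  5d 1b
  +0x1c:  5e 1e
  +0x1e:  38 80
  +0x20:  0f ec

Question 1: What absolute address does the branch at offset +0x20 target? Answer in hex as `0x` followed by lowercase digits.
0x5d8c

@+20  big-endian(0f ec) = 0x0fec
  op=0x0fec>>11=0x1 ⇒ bne (J)
  imm: (w>>0)&0x7ff=0x7ec (s11→-20) → #-20
  target = base 0x5d7e + off 0x20 + 2 + imm -20 = 0x5d8c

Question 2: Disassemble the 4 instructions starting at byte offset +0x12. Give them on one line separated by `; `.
sll x7, x4; bne #-8; inv x3; adi x7, #171

[12] 3f 80 → 0x3f80
  opcode bits[15:11]=0x7: sll/RR
  [10:8] rd=7 = x7
  [7:5] rs=4 = x4
[14] 0f f8 → 0x0ff8
  opcode bits[15:11]=0x1: bne/J
  [10:0] imm=2040 (s11→-8) = #-8
[16] eb 00 → 0xeb00
  opcode bits[15:11]=0x1d: inv/R
  [10:8] rd=3 = x3
[18] 5f ab → 0x5fab
  opcode bits[15:11]=0xb: adi/RI
  [10:8] rd=7 = x7
  [7:0] imm=171 = #171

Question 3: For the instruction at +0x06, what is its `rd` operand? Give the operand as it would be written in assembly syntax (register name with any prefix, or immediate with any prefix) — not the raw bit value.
x5

@+06  big-endian(ed 00) = 0xed00
  opcode bits[15:11]=0x1d: inv/R
  rd@[10:8]=0x5 ⇒ x5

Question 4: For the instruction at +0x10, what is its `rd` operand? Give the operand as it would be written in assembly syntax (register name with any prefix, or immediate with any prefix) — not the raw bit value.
off 0x10: read 3b 20 as big → 0x3b20
  op=0x3b20>>11=0x7 ⇒ sll (RR)
  rd: (w>>8)&0x7=0x3 → x3
  rs: (w>>5)&0x7=0x1 → x1

x3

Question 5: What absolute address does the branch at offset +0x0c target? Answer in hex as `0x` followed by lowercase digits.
0x5d92

+0x0c: 08 06 ⇒ word 0x0806 (big)
  top 5b → 0x1 → bne [J]
  [10:0] imm=6 = #6
  target = base 0x5d7e + off 0x0c + 2 + imm 6 = 0x5d92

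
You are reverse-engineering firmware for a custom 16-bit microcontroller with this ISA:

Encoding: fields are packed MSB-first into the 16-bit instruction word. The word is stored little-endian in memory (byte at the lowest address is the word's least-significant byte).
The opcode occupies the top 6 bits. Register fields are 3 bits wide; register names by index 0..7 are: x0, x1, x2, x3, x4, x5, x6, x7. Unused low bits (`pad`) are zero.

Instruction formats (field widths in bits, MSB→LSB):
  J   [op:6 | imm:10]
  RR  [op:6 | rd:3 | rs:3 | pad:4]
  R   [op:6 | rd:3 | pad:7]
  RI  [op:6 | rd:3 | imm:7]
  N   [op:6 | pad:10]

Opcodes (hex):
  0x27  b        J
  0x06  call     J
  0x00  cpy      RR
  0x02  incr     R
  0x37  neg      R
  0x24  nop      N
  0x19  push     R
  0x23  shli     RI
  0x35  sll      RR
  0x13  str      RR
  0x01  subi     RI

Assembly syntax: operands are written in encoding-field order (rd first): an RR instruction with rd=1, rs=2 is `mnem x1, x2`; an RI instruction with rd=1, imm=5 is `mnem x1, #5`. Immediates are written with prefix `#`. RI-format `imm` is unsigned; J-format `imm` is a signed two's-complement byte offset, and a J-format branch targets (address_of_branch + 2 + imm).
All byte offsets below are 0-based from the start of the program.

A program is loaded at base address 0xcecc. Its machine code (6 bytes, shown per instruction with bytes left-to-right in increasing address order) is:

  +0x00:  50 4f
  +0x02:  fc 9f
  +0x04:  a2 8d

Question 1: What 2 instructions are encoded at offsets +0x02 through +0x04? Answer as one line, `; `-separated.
b #-4; shli x3, #34

[02] fc 9f → 0x9ffc
  op=0x9ffc>>10=0x27 ⇒ b (J)
  imm: (w>>0)&0x3ff=0x3fc (s10→-4) → #-4
[04] a2 8d → 0x8da2
  op=0x8da2>>10=0x23 ⇒ shli (RI)
  rd: (w>>7)&0x7=0x3 → x3
  imm: (w>>0)&0x7f=0x22 → #34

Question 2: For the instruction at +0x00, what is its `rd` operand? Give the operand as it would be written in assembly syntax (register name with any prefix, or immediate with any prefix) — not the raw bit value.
[00] 50 4f → 0x4f50
  op=0x4f50>>10=0x13 ⇒ str (RR)
  rd@[9:7]=0x6 ⇒ x6
  rs@[6:4]=0x5 ⇒ x5

x6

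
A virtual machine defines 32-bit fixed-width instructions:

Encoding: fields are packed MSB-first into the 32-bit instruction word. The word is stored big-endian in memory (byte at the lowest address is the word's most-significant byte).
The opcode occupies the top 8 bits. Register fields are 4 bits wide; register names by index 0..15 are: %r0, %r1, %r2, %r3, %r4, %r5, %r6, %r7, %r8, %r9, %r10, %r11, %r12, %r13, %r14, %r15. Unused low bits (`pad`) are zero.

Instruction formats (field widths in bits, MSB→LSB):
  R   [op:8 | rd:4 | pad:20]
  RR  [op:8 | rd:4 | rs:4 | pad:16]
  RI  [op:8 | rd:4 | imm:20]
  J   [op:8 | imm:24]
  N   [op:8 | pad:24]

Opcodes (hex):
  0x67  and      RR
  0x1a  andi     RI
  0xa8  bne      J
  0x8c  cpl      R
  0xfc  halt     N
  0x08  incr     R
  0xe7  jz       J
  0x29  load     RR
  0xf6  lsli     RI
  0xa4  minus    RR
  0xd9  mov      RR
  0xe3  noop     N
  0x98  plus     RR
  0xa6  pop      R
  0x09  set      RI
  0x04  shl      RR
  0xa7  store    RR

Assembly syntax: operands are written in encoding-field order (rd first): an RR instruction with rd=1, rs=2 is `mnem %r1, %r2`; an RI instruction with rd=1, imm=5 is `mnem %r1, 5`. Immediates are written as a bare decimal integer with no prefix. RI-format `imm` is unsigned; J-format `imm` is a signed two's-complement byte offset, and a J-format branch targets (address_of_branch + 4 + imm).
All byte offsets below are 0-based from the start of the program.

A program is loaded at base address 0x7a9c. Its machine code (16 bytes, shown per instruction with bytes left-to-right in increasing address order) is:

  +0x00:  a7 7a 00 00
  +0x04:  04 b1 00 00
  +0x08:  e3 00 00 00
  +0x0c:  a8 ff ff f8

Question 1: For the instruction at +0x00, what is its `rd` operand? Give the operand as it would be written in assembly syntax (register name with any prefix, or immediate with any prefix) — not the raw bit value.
off 0x00: read a7 7a 00 00 as big → 0xa77a0000
  top 8b → 0xa7 → store [RR]
  [23:20] rd=7 = %r7
  [19:16] rs=10 = %r10

%r7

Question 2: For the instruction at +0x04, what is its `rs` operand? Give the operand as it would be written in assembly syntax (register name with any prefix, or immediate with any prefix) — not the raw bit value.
@+04  big-endian(04 b1 00 00) = 0x04b10000
  opcode bits[31:24]=0x4: shl/RR
  rd: (w>>20)&0xf=0xb → %r11
  rs: (w>>16)&0xf=0x1 → %r1

%r1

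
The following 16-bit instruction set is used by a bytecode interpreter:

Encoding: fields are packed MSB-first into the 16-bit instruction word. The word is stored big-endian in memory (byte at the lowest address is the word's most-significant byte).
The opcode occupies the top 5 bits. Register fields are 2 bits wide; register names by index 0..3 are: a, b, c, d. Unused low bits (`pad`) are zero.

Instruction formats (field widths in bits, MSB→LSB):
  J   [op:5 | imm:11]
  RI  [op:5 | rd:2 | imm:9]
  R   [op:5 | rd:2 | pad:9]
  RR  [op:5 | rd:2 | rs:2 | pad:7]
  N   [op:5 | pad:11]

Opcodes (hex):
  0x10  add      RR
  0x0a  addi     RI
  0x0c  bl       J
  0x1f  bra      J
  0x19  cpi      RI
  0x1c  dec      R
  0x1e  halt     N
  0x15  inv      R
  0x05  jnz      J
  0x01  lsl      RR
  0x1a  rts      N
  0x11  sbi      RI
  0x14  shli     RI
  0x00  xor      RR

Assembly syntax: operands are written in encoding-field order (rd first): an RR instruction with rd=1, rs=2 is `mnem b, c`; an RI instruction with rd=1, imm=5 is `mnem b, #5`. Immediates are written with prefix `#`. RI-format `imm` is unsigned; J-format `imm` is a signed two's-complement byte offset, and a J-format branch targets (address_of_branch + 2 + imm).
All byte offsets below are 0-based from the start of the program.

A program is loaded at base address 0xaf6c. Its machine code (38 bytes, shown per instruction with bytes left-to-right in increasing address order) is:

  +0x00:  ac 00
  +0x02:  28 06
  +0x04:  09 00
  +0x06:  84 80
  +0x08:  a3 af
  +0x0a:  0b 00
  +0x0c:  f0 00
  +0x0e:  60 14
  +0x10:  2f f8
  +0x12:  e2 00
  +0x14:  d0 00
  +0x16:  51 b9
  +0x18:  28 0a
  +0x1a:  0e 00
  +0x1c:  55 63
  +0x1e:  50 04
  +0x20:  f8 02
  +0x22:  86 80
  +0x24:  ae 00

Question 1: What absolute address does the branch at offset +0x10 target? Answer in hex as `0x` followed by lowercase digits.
@+10  big-endian(2f f8) = 0x2ff8
  opcode bits[15:11]=0x5: jnz/J
  imm@[10:0]=0x7f8 (s11→-8) ⇒ #-8
  target = base 0xaf6c + off 0x10 + 2 + imm -8 = 0xaf76

0xaf76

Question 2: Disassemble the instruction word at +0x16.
addi a, #441

@+16  big-endian(51 b9) = 0x51b9
  opcode bits[15:11]=0xa: addi/RI
  rd@[10:9]=0x0 ⇒ a
  imm@[8:0]=0x1b9 ⇒ #441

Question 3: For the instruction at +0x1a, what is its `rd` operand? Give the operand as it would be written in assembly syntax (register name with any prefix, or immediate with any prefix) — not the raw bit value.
d

@+1a  big-endian(0e 00) = 0x0e00
  op=0x0e00>>11=0x1 ⇒ lsl (RR)
  [10:9] rd=3 = d
  [8:7] rs=0 = a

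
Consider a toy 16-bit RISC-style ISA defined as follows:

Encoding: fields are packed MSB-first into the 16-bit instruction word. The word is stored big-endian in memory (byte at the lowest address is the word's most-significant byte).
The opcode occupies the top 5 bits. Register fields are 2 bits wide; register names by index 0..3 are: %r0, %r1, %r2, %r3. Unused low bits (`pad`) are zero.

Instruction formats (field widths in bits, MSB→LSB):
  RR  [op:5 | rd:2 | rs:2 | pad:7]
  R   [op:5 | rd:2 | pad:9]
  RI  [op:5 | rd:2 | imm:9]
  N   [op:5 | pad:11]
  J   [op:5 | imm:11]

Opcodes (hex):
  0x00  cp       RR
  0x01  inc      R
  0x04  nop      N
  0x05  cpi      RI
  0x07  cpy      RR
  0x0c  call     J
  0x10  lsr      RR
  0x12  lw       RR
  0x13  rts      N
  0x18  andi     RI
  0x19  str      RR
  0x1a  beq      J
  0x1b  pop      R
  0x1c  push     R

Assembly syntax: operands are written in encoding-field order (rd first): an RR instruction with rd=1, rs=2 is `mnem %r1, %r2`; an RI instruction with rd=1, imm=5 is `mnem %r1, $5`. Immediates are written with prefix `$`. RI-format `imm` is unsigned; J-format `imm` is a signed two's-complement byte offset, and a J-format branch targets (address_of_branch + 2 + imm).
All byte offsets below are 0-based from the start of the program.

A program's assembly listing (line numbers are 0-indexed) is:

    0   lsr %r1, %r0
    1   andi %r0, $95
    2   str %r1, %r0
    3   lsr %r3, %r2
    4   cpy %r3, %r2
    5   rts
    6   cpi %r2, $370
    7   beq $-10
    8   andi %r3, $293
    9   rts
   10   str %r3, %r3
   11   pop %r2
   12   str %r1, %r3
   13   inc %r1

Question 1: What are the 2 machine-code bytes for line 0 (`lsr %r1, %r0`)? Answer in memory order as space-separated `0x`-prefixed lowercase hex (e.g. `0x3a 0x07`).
0x82 0x00

0. lsr fields op=0x10:5|rd=1:2|rs=0:2|pad=0:7 → word 8200h → 82 00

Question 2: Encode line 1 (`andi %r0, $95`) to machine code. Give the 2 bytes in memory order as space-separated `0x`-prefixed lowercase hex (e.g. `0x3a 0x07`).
0xc0 0x5f

line 1 (andi): pack op=0x18:5|rd=0:2|imm=95:9 = 0xc05f; big→ c0 5f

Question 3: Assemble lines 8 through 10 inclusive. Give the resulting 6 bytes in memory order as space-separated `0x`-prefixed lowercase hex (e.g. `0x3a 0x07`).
0xc7 0x25 0x98 0x00 0xcf 0x80

line 8 (andi): pack op=0x18:5|rd=3:2|imm=293:9 = 0xc725; big→ c7 25
line 9 (rts): pack op=0x13:5|pad=0:11 = 0x9800; big→ 98 00
line 10 (str): pack op=0x19:5|rd=3:2|rs=3:2|pad=0:7 = 0xcf80; big→ cf 80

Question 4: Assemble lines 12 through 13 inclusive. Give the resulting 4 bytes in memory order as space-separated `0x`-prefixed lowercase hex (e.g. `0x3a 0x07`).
0xcb 0x80 0x0a 0x00

line 12 (str): pack op=0x19:5|rd=1:2|rs=3:2|pad=0:7 = 0xcb80; big→ cb 80
line 13 (inc): pack op=0x1:5|rd=1:2|pad=0:9 = 0x0a00; big→ 0a 00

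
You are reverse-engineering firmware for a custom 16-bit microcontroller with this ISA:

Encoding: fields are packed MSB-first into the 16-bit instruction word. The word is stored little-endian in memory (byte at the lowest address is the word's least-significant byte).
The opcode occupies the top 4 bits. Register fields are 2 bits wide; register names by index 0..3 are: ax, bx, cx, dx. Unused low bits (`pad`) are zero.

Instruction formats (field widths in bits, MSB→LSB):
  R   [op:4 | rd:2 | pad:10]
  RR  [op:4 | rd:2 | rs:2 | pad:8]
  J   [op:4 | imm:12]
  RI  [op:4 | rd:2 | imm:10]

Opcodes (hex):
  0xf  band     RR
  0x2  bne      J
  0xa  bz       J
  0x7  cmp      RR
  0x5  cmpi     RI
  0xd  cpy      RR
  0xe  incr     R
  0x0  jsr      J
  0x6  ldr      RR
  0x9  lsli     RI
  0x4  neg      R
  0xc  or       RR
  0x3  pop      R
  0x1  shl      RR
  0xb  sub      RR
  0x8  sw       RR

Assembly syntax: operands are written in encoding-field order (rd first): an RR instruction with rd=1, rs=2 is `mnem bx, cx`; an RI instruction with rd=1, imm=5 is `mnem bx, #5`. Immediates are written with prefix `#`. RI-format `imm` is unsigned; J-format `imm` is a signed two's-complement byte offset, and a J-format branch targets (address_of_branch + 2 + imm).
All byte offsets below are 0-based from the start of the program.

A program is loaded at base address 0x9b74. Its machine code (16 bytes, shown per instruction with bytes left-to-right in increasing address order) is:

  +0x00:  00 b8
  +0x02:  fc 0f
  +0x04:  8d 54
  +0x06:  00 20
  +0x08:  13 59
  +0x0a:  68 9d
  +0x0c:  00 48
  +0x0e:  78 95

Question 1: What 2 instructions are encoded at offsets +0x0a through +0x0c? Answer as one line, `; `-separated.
[0a] 68 9d → 0x9d68
  top 4b → 0x9 → lsli [RI]
  rd@[11:10]=0x3 ⇒ dx
  imm@[9:0]=0x168 ⇒ #360
[0c] 00 48 → 0x4800
  top 4b → 0x4 → neg [R]
  rd@[11:10]=0x2 ⇒ cx

lsli dx, #360; neg cx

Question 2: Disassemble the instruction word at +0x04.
cmpi bx, #141

[04] 8d 54 → 0x548d
  top 4b → 0x5 → cmpi [RI]
  rd@[11:10]=0x1 ⇒ bx
  imm@[9:0]=0x8d ⇒ #141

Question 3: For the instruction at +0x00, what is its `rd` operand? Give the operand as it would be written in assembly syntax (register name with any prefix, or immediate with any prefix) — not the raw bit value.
[00] 00 b8 → 0xb800
  opcode bits[15:12]=0xb: sub/RR
  [11:10] rd=2 = cx
  [9:8] rs=0 = ax

cx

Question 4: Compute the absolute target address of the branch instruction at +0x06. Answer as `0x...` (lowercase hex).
+0x06: 00 20 ⇒ word 0x2000 (little)
  op=0x2000>>12=0x2 ⇒ bne (J)
  imm: (w>>0)&0xfff=0x0 → #0
  target = base 0x9b74 + off 0x06 + 2 + imm 0 = 0x9b7c

0x9b7c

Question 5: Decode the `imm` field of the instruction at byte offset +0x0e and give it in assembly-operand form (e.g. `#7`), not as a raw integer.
+0x0e: 78 95 ⇒ word 0x9578 (little)
  op=0x9578>>12=0x9 ⇒ lsli (RI)
  rd@[11:10]=0x1 ⇒ bx
  imm@[9:0]=0x178 ⇒ #376

#376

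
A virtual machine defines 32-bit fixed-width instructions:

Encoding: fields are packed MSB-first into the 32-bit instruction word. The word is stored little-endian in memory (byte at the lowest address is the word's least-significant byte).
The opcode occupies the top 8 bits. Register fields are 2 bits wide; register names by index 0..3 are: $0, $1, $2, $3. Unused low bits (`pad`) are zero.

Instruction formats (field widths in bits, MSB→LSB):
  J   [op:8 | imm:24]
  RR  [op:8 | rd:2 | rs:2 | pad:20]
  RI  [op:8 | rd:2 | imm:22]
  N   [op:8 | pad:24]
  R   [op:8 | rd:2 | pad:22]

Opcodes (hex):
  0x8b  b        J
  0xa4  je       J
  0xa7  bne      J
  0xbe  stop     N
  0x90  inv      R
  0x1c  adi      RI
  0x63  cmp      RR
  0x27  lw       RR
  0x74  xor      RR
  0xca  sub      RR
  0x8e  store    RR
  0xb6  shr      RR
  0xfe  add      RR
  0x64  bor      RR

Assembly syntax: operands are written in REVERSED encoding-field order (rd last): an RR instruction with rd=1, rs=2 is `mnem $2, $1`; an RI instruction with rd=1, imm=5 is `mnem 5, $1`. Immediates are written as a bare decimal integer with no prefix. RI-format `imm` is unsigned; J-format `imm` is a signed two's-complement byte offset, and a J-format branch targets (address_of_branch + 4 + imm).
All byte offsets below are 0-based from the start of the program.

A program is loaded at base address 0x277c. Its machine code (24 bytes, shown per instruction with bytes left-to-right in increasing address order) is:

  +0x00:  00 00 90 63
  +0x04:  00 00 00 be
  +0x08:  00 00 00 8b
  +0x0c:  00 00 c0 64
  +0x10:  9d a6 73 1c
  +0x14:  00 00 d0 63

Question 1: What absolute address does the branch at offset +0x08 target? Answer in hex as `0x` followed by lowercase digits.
off 0x08: read 00 00 00 8b as little → 0x8b000000
  opcode bits[31:24]=0x8b: b/J
  [23:0] imm=0 = 0
  target = base 0x277c + off 0x08 + 4 + imm 0 = 0x2788

0x2788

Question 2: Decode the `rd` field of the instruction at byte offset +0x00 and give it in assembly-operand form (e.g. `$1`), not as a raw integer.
[00] 00 00 90 63 → 0x63900000
  op=0x63900000>>24=0x63 ⇒ cmp (RR)
  rd@[23:22]=0x2 ⇒ $2
  rs@[21:20]=0x1 ⇒ $1

$2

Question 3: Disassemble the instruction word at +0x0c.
@+0c  little-endian(00 00 c0 64) = 0x64c00000
  opcode bits[31:24]=0x64: bor/RR
  rd: (w>>22)&0x3=0x3 → $3
  rs: (w>>20)&0x3=0x0 → $0

bor $0, $3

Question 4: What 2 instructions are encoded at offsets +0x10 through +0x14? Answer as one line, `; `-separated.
adi 3384989, $1; cmp $1, $3

@+10  little-endian(9d a6 73 1c) = 0x1c73a69d
  op=0x1c73a69d>>24=0x1c ⇒ adi (RI)
  rd@[23:22]=0x1 ⇒ $1
  imm@[21:0]=0x33a69d ⇒ 3384989
@+14  little-endian(00 00 d0 63) = 0x63d00000
  op=0x63d00000>>24=0x63 ⇒ cmp (RR)
  rd@[23:22]=0x3 ⇒ $3
  rs@[21:20]=0x1 ⇒ $1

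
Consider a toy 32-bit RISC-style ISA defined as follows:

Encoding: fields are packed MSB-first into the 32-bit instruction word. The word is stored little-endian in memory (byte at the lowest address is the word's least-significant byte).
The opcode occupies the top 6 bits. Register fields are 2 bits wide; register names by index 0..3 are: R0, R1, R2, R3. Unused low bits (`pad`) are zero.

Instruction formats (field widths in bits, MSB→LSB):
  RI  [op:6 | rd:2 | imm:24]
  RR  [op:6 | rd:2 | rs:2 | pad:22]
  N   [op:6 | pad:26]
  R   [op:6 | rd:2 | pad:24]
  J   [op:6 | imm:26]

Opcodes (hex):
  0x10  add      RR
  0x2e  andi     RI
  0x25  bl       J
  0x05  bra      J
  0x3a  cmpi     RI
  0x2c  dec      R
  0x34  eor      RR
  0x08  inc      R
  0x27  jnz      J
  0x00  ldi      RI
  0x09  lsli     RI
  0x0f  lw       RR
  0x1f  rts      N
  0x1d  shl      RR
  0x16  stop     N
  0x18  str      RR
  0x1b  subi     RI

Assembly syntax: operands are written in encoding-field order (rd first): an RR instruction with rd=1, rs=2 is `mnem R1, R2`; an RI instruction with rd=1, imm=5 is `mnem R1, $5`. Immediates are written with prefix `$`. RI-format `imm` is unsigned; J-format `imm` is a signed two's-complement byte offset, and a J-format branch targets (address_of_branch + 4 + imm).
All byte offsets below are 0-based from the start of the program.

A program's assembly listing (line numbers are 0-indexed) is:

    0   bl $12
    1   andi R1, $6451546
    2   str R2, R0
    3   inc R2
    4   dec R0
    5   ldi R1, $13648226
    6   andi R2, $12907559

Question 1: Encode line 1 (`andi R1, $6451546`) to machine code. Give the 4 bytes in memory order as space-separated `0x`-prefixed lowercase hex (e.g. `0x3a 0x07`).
0x5a 0x71 0x62 0xb9

L1: andi op=0x2e:6|rd=1:2|imm=6451546:24 ⇒ 0xb962715a ⇒ little 5a 71 62 b9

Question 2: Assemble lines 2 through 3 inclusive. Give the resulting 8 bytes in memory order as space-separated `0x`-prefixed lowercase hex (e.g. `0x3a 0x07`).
0x00 0x00 0x00 0x62 0x00 0x00 0x00 0x22

2. str fields op=0x18:6|rd=2:2|rs=0:2|pad=0:22 → word 62000000h → 00 00 00 62
3. inc fields op=0x8:6|rd=2:2|pad=0:24 → word 22000000h → 00 00 00 22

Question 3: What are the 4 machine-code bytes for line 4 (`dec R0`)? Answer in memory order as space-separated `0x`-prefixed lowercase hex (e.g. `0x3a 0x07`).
4. dec fields op=0x2c:6|rd=0:2|pad=0:24 → word b0000000h → 00 00 00 b0

0x00 0x00 0x00 0xb0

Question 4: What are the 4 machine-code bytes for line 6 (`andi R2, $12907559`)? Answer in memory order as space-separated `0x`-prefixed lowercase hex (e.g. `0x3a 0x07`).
0x27 0xf4 0xc4 0xba

6. andi fields op=0x2e:6|rd=2:2|imm=12907559:24 → word bac4f427h → 27 f4 c4 ba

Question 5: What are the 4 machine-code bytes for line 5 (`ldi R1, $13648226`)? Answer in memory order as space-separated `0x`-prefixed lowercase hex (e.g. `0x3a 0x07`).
0x62 0x41 0xd0 0x01

L5: ldi op=0x0:6|rd=1:2|imm=13648226:24 ⇒ 0x01d04162 ⇒ little 62 41 d0 01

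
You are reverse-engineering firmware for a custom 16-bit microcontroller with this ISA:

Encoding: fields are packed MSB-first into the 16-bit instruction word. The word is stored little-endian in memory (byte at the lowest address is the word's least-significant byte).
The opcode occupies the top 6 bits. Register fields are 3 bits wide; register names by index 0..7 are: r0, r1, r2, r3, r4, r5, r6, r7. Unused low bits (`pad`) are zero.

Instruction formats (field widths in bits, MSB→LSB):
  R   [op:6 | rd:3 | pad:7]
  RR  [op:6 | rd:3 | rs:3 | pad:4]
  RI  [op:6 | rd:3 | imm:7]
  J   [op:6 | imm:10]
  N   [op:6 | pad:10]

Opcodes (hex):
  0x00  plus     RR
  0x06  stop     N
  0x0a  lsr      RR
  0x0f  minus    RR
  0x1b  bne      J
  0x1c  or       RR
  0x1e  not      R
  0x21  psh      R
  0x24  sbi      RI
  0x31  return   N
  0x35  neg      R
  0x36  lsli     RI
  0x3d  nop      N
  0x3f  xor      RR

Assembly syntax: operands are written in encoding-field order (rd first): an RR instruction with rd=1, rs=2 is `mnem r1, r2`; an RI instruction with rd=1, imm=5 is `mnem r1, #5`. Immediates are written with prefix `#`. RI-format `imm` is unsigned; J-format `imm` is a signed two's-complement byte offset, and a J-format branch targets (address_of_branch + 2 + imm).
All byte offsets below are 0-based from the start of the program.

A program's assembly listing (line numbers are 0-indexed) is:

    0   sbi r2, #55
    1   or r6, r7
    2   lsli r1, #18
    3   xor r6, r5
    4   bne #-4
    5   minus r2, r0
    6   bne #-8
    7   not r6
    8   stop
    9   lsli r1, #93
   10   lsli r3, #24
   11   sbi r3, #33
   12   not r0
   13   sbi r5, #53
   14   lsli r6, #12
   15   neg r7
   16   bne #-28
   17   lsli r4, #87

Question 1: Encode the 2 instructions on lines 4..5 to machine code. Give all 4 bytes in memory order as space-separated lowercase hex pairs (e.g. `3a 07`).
L4: bne op=0x1b:6|imm=-4:10 ⇒ 0x6ffc ⇒ little fc 6f
L5: minus op=0xf:6|rd=2:3|rs=0:3|pad=0:4 ⇒ 0x3d00 ⇒ little 00 3d

fc 6f 00 3d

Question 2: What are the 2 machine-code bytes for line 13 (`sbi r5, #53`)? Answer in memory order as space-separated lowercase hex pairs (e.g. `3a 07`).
13. sbi fields op=0x24:6|rd=5:3|imm=53:7 → word 92b5h → b5 92

b5 92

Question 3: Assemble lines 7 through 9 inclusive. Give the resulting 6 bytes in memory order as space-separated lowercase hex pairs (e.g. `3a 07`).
00 7b 00 18 dd d8

line 7 (not): pack op=0x1e:6|rd=6:3|pad=0:7 = 0x7b00; little→ 00 7b
line 8 (stop): pack op=0x6:6|pad=0:10 = 0x1800; little→ 00 18
line 9 (lsli): pack op=0x36:6|rd=1:3|imm=93:7 = 0xd8dd; little→ dd d8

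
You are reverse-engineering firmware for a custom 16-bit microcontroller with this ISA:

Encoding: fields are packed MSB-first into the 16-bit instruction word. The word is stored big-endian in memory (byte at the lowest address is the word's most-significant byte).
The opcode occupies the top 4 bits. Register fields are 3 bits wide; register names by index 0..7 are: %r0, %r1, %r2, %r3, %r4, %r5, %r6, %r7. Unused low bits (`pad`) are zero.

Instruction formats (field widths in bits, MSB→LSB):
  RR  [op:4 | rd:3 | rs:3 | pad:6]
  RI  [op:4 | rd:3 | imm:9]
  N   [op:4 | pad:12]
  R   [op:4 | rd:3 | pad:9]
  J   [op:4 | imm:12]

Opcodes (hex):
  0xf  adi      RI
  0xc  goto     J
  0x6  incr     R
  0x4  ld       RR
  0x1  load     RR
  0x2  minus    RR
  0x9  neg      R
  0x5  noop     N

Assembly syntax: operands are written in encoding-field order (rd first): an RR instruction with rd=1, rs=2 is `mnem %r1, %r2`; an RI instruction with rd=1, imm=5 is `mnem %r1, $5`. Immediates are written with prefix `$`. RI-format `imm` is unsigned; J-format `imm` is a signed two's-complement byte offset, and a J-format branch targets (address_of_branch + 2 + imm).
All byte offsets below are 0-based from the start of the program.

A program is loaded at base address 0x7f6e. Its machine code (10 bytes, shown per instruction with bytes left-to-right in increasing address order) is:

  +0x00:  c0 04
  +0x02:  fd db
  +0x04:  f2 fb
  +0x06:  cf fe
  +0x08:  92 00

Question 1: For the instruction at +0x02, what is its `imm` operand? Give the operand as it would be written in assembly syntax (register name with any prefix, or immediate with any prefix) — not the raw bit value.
@+02  big-endian(fd db) = 0xfddb
  top 4b → 0xf → adi [RI]
  rd@[11:9]=0x6 ⇒ %r6
  imm@[8:0]=0x1db ⇒ $475

$475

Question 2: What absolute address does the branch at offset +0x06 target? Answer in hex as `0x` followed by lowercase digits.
0x7f74

+0x06: cf fe ⇒ word 0xcffe (big)
  opcode bits[15:12]=0xc: goto/J
  imm: (w>>0)&0xfff=0xffe (s12→-2) → $-2
  target = base 0x7f6e + off 0x06 + 2 + imm -2 = 0x7f74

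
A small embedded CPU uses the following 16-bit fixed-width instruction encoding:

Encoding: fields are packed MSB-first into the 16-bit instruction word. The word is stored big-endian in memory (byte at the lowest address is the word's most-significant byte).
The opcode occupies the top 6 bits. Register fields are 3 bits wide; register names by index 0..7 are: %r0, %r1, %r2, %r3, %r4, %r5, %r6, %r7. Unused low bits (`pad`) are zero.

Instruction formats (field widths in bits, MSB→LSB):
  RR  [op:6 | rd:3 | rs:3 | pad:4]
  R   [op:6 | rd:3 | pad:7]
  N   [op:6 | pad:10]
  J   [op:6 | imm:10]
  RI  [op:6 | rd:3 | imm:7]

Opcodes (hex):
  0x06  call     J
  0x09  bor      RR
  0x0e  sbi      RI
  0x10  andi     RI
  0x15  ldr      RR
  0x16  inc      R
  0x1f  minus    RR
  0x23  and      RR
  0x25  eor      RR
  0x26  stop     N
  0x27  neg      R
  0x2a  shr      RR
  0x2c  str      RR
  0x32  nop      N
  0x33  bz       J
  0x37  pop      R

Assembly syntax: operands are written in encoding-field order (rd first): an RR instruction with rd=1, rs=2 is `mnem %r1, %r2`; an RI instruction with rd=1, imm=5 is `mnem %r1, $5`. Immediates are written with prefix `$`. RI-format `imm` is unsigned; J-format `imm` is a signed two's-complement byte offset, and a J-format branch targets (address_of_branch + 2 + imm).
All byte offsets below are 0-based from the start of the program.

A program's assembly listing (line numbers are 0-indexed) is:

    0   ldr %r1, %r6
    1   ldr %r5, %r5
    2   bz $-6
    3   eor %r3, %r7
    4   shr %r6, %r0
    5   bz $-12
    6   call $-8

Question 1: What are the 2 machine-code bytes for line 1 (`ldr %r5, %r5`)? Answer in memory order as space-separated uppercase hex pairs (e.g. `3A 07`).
line 1 (ldr): pack op=0x15:6|rd=5:3|rs=5:3|pad=0:4 = 0x56d0; big→ 56 d0

56 D0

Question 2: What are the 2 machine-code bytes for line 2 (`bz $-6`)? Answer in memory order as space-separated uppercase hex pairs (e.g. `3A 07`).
CF FA

line 2 (bz): pack op=0x33:6|imm=-6:10 = 0xcffa; big→ cf fa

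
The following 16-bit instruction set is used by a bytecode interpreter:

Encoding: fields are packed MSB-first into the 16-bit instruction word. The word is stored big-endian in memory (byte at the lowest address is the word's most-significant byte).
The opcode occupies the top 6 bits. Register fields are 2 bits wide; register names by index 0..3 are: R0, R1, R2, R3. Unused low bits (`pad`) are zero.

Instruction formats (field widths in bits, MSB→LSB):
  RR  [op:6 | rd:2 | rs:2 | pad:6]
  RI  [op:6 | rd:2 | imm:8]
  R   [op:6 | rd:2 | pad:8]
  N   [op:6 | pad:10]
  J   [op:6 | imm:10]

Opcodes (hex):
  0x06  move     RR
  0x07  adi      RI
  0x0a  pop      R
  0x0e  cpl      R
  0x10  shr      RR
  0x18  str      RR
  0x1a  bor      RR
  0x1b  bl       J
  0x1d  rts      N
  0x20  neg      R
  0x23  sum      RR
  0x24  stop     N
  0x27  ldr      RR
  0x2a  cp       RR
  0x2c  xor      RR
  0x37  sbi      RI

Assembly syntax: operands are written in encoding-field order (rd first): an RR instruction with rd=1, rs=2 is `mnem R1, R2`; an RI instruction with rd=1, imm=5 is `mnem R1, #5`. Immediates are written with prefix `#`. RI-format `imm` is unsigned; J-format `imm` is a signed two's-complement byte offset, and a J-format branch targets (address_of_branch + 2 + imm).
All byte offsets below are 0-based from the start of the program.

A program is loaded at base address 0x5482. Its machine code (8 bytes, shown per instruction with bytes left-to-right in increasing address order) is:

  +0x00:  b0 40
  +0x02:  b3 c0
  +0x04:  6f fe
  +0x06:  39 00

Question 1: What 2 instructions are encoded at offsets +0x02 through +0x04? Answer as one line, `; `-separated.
@+02  big-endian(b3 c0) = 0xb3c0
  op=0xb3c0>>10=0x2c ⇒ xor (RR)
  [9:8] rd=3 = R3
  [7:6] rs=3 = R3
@+04  big-endian(6f fe) = 0x6ffe
  op=0x6ffe>>10=0x1b ⇒ bl (J)
  [9:0] imm=1022 (s10→-2) = #-2

xor R3, R3; bl #-2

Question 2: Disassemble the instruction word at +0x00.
xor R0, R1

[00] b0 40 → 0xb040
  op=0xb040>>10=0x2c ⇒ xor (RR)
  rd: (w>>8)&0x3=0x0 → R0
  rs: (w>>6)&0x3=0x1 → R1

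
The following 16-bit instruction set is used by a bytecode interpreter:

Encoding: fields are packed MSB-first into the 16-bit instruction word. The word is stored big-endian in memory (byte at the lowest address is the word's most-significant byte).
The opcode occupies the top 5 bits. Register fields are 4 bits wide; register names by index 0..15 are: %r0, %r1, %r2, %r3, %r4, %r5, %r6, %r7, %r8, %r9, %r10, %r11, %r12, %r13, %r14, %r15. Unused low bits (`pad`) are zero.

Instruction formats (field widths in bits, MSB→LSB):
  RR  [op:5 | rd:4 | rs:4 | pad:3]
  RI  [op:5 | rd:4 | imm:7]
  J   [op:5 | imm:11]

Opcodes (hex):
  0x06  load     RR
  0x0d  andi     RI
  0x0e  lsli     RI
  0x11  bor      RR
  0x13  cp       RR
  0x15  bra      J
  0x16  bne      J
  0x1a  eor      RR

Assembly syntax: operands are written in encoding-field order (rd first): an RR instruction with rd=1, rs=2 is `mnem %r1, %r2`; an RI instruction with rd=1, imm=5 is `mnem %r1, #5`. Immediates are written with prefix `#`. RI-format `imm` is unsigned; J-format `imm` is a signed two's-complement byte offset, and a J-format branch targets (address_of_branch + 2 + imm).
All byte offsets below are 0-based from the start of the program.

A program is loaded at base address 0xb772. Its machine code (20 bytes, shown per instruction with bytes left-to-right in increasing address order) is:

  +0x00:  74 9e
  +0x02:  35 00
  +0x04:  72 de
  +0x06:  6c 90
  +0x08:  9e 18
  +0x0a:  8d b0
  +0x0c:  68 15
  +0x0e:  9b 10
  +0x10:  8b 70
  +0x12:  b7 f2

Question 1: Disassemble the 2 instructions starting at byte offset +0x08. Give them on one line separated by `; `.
off 0x08: read 9e 18 as big → 0x9e18
  opcode bits[15:11]=0x13: cp/RR
  [10:7] rd=12 = %r12
  [6:3] rs=3 = %r3
off 0x0a: read 8d b0 as big → 0x8db0
  opcode bits[15:11]=0x11: bor/RR
  [10:7] rd=11 = %r11
  [6:3] rs=6 = %r6

cp %r12, %r3; bor %r11, %r6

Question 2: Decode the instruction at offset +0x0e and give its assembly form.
[0e] 9b 10 → 0x9b10
  op=0x9b10>>11=0x13 ⇒ cp (RR)
  rd: (w>>7)&0xf=0x6 → %r6
  rs: (w>>3)&0xf=0x2 → %r2

cp %r6, %r2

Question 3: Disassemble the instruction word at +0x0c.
andi %r0, #21

[0c] 68 15 → 0x6815
  opcode bits[15:11]=0xd: andi/RI
  rd: (w>>7)&0xf=0x0 → %r0
  imm: (w>>0)&0x7f=0x15 → #21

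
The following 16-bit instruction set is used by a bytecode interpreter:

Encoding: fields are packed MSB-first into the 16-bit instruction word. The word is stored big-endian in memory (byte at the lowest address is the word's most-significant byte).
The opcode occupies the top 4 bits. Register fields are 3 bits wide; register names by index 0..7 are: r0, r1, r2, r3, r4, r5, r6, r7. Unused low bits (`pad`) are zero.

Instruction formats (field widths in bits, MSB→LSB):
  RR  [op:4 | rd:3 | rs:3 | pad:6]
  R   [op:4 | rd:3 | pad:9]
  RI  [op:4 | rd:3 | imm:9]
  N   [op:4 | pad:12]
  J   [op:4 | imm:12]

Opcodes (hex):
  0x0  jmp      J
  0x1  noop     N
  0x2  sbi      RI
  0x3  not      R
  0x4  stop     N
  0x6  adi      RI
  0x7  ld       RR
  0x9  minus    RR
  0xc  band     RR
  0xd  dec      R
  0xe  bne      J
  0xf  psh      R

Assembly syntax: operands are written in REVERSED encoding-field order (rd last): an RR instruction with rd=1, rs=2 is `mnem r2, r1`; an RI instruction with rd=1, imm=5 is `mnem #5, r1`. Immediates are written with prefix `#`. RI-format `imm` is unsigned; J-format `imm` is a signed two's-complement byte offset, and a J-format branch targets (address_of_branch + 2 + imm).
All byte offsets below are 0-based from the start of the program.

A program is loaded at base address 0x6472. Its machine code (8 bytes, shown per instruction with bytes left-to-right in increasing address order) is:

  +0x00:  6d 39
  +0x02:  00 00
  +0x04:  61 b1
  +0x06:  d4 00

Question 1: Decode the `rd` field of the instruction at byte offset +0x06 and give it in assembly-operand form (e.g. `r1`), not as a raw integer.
[06] d4 00 → 0xd400
  op=0xd400>>12=0xd ⇒ dec (R)
  rd: (w>>9)&0x7=0x2 → r2

r2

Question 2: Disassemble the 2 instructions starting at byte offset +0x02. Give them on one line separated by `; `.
jmp #0; adi #433, r0

off 0x02: read 00 00 as big → 0x0000
  top 4b → 0x0 → jmp [J]
  [11:0] imm=0 = #0
off 0x04: read 61 b1 as big → 0x61b1
  top 4b → 0x6 → adi [RI]
  [11:9] rd=0 = r0
  [8:0] imm=433 = #433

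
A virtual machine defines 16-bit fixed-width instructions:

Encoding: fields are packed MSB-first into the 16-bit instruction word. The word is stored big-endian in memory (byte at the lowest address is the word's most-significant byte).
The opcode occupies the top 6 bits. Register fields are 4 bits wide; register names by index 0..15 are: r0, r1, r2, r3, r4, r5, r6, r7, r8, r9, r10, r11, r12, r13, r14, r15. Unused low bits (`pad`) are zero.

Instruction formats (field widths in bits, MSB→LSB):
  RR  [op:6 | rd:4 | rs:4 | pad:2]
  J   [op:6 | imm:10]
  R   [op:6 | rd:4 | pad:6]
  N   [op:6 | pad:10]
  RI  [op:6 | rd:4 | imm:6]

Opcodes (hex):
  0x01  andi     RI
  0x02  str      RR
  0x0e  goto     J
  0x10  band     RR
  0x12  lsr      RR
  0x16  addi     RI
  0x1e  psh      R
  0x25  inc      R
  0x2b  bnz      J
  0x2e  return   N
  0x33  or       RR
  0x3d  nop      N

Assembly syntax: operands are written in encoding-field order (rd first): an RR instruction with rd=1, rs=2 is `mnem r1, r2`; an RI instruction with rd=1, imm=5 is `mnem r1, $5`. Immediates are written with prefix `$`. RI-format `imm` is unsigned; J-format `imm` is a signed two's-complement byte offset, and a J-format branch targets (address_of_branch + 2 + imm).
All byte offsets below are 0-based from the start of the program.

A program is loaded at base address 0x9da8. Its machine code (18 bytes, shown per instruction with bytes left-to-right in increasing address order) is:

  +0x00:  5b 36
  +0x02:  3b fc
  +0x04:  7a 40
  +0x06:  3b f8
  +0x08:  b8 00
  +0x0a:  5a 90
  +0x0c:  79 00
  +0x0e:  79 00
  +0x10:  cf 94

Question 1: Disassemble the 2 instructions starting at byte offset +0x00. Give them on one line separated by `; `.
+0x00: 5b 36 ⇒ word 0x5b36 (big)
  top 6b → 0x16 → addi [RI]
  rd: (w>>6)&0xf=0xc → r12
  imm: (w>>0)&0x3f=0x36 → $54
+0x02: 3b fc ⇒ word 0x3bfc (big)
  top 6b → 0xe → goto [J]
  imm: (w>>0)&0x3ff=0x3fc (s10→-4) → $-4

addi r12, $54; goto $-4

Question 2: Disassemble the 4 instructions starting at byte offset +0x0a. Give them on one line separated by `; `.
addi r10, $16; psh r4; psh r4; or r14, r5

@+0a  big-endian(5a 90) = 0x5a90
  op=0x5a90>>10=0x16 ⇒ addi (RI)
  rd@[9:6]=0xa ⇒ r10
  imm@[5:0]=0x10 ⇒ $16
@+0c  big-endian(79 00) = 0x7900
  op=0x7900>>10=0x1e ⇒ psh (R)
  rd@[9:6]=0x4 ⇒ r4
@+0e  big-endian(79 00) = 0x7900
  op=0x7900>>10=0x1e ⇒ psh (R)
  rd@[9:6]=0x4 ⇒ r4
@+10  big-endian(cf 94) = 0xcf94
  op=0xcf94>>10=0x33 ⇒ or (RR)
  rd@[9:6]=0xe ⇒ r14
  rs@[5:2]=0x5 ⇒ r5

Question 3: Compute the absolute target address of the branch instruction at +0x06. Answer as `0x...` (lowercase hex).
0x9da8

[06] 3b f8 → 0x3bf8
  opcode bits[15:10]=0xe: goto/J
  [9:0] imm=1016 (s10→-8) = $-8
  target = base 0x9da8 + off 0x06 + 2 + imm -8 = 0x9da8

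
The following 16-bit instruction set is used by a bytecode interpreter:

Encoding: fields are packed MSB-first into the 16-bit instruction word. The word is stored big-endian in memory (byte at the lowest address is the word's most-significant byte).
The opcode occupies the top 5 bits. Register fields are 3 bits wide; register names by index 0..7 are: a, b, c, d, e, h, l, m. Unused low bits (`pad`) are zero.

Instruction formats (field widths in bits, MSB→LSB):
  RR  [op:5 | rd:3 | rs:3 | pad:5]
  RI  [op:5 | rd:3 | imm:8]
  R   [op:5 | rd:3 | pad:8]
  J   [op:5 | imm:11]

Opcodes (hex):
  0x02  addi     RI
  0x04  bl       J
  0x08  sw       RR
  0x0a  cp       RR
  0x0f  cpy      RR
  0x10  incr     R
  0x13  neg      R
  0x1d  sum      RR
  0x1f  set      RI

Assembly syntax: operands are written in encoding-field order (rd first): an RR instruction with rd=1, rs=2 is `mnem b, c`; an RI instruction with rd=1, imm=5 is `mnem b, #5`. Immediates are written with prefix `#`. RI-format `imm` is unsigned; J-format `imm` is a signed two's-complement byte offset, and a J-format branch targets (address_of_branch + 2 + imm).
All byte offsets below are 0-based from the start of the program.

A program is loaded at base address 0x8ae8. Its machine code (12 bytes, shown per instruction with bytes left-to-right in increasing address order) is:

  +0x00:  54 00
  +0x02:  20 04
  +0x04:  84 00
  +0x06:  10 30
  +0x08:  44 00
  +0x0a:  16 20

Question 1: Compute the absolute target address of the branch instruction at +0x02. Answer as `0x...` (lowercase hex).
0x8af0

+0x02: 20 04 ⇒ word 0x2004 (big)
  top 5b → 0x4 → bl [J]
  imm: (w>>0)&0x7ff=0x4 → #4
  target = base 0x8ae8 + off 0x02 + 2 + imm 4 = 0x8af0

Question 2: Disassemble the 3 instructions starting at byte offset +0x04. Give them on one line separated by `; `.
incr e; addi a, #48; sw e, a

[04] 84 00 → 0x8400
  opcode bits[15:11]=0x10: incr/R
  rd: (w>>8)&0x7=0x4 → e
[06] 10 30 → 0x1030
  opcode bits[15:11]=0x2: addi/RI
  rd: (w>>8)&0x7=0x0 → a
  imm: (w>>0)&0xff=0x30 → #48
[08] 44 00 → 0x4400
  opcode bits[15:11]=0x8: sw/RR
  rd: (w>>8)&0x7=0x4 → e
  rs: (w>>5)&0x7=0x0 → a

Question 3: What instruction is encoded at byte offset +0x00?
off 0x00: read 54 00 as big → 0x5400
  opcode bits[15:11]=0xa: cp/RR
  [10:8] rd=4 = e
  [7:5] rs=0 = a

cp e, a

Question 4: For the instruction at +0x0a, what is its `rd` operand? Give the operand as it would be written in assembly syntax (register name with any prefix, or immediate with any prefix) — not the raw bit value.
[0a] 16 20 → 0x1620
  op=0x1620>>11=0x2 ⇒ addi (RI)
  [10:8] rd=6 = l
  [7:0] imm=32 = #32

l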